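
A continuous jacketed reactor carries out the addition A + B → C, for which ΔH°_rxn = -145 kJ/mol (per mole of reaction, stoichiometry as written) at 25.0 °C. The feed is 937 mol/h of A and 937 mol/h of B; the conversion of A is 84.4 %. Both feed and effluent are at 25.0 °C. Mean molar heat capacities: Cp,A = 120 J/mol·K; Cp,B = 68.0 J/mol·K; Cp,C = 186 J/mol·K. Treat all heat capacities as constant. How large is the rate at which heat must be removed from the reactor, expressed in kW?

Extent of reaction ξ = 0.844 × 937 = 790.83 mol/h
Reaction term: ξ·ΔH°_rxn = 790.83 × -145 = -114670 kJ/h
Q = ΔH = -114670 kJ/h = -31.853 kW
Heat removed = 31.853 kW

Q_out = 31.9 kW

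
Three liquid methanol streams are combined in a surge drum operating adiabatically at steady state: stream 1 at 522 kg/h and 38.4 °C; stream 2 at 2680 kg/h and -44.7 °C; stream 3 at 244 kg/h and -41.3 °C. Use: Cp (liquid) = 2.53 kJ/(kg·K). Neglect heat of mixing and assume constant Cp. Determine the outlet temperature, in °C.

Energy balance with Q = 0: Σ ṁᵢCp,ᵢ(T_out − Tᵢ) = 0
Σ ṁᵢCp,ᵢTᵢ = 522×2.53×38.4 + 2680×2.53×-44.7 + 244×2.53×-41.3 = -277870
Σ ṁᵢCp,ᵢ = 522×2.53 + 2680×2.53 + 244×2.53 = 8718.4
T_out = -277870 / 8718.4 = -31.871 °C

T_out = -31.9 °C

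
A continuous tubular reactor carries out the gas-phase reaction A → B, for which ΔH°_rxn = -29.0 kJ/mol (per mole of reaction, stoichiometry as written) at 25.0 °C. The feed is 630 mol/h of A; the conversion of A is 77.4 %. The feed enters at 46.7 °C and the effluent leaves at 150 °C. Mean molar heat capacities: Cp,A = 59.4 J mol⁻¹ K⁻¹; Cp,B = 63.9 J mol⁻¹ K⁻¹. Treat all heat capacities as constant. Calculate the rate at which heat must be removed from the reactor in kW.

Extent of reaction ξ = 0.774 × 630 = 487.62 mol/h
Reaction term: ξ·ΔH°_rxn = 487.62 × -29.0 = -14141 kJ/h
Sensible, feed 46.7→25 °C: -812.06 kJ/h
Outlet flows (mol/h): A 142.38, B 487.62
Sensible, products 25→150 °C: 4952 kJ/h
Q = ΔH = -10001 kJ/h = -2.7781 kW
Heat removed = 2.7781 kW

Q_out = 2.78 kW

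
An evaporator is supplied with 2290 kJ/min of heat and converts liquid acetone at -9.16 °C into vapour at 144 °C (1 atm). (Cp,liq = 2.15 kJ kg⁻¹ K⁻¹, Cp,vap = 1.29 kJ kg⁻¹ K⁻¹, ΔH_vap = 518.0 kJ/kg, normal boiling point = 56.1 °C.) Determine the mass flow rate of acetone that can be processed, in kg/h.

Δh = 2.15×(56.1−-9.16) + 518.0 + 1.29×(144−56.1) = 771.7 kJ/kg
Q = 2290 kJ/min = 38.167 kJ/s = 137400 kJ/h
ṁ = Q/Δh = 137400 / 771.7 = 178.05 kg/h

ṁ = 178 kg/h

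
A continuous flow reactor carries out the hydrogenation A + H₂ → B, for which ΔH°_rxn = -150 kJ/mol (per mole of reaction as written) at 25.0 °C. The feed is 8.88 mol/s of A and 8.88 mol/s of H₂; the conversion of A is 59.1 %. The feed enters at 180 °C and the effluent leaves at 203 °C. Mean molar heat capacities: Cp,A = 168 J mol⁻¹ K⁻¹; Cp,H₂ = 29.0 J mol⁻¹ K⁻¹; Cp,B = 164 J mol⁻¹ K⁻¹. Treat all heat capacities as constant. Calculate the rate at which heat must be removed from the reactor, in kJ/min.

Q_out = 46700 kJ/min

Extent of reaction ξ = 0.591 × 8.88 = 5.2481 mol/s
Reaction term: ξ·ΔH°_rxn = 5.2481 × -150 = -787.21 kJ/s
Sensible, feed 180→25 °C: -271.15 kJ/s
Outlet flows (mol/s): A 3.6319, H₂ 3.6319, B 5.2481
Sensible, products 25→203 °C: 280.56 kJ/s
Q = ΔH = -777.8 kJ/s = -777.8 kW
Heat removed = 46668 kJ/min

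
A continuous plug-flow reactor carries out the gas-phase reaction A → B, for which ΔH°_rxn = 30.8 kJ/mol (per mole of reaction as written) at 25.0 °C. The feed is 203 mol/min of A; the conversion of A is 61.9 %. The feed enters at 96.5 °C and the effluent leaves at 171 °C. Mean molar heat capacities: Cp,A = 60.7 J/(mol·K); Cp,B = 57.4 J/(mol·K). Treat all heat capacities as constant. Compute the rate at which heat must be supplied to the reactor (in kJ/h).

Q_in = 284000 kJ/h

Extent of reaction ξ = 0.619 × 203 = 125.66 mol/min
Reaction term: ξ·ΔH°_rxn = 125.66 × 30.8 = 3870.2 kJ/min
Sensible, feed 96.5→25 °C: -881.03 kJ/min
Outlet flows (mol/min): A 77.343, B 125.66
Sensible, products 25→171 °C: 1738.5 kJ/min
Q = ΔH = 4727.7 kJ/min = 78.795 kW
Heat supplied = 283660 kJ/h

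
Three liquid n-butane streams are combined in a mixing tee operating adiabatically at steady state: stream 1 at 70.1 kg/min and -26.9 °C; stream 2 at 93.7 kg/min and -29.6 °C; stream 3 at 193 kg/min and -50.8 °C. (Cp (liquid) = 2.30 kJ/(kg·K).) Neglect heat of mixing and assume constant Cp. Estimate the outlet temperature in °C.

T_out = -40.5 °C

Adiabatic, steady state ⇒ Σ ṁᵢCp,ᵢ(T_out − Tᵢ) = 0
Σ ṁᵢCp,ᵢTᵢ = 70.1×2.30×-26.9 + 93.7×2.30×-29.6 + 193×2.30×-50.8 = -33266
Σ ṁᵢCp,ᵢ = 70.1×2.30 + 93.7×2.30 + 193×2.30 = 820.64
T_out = -33266 / 820.64 = -40.537 °C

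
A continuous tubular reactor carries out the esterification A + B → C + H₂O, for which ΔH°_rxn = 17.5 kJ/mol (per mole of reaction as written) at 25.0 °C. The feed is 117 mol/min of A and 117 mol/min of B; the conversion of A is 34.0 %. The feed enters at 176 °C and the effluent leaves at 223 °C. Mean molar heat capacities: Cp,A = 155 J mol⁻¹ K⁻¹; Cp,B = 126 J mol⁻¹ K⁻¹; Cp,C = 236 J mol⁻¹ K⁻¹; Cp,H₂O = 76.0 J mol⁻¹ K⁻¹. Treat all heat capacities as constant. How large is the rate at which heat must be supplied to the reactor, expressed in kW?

Extent of reaction ξ = 0.340 × 117 = 39.78 mol/min
Reaction term: ξ·ΔH°_rxn = 39.78 × 17.5 = 696.15 kJ/min
Sensible, feed 176→25 °C: -4964.4 kJ/min
Outlet flows (mol/min): A 77.22, B 77.22, C 39.78, H₂O 39.78
Sensible, products 25→223 °C: 6753.8 kJ/min
Q = ΔH = 2485.5 kJ/min = 41.426 kW
Heat supplied = 41.426 kW

Q_in = 41.4 kW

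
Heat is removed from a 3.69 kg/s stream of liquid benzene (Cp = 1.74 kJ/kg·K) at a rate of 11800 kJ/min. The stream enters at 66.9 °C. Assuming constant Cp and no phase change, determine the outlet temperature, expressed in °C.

Q = 11800 kJ/min = 196.67 kJ/s
ΔT = Q/(ṁ·Cp) = 196.67/(3.69×1.74) = 30.631 K
T_out = 66.9 − 30.631 = 36.269 °C

T_out = 36.3 °C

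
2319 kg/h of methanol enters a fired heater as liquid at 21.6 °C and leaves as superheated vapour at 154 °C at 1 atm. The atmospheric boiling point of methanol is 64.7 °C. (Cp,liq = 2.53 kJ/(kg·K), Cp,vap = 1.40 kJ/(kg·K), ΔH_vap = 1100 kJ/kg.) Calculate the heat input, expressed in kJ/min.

Q = 51600 kJ/min

liquid 21.6→64.7 °C: 109.04 kJ/kg
vaporisation at 64.7 °C: 1100 kJ/kg
vapour 64.7→154 °C: 125.02 kJ/kg
Δh = 109.04 + 1100 + 125.02 = 1334.1 kJ/kg
Q = ṁ·Δh = 2319 kg/h × 1334.1 kJ/kg = 3.0937e+06 kJ/h
|Q| = 859.36 kW = 51562 kJ/min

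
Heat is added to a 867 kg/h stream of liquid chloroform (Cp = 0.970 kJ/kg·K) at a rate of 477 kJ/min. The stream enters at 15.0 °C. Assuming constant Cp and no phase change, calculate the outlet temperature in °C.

Q = 477 kJ/min = 28620 kJ/h
ΔT = Q/(ṁ·Cp) = 28620/(867×0.970) = 34.031 K
T_out = 15.0 + 34.031 = 49.031 °C

T_out = 49.0 °C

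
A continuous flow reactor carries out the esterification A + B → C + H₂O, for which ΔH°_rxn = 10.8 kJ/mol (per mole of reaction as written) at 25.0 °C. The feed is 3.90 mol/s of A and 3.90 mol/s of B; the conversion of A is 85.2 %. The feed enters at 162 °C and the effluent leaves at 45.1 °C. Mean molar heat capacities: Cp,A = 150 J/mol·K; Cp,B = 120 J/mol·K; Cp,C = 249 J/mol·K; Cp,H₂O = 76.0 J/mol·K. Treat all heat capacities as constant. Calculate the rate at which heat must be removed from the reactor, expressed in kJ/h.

Q_out = 301000 kJ/h

Extent of reaction ξ = 0.852 × 3.90 = 3.3228 mol/s
Reaction term: ξ·ΔH°_rxn = 3.3228 × 10.8 = 35.886 kJ/s
Sensible, feed 162→25 °C: -144.26 kJ/s
Outlet flows (mol/s): A 0.5772, B 0.5772, C 3.3228, H₂O 3.3228
Sensible, products 25→45.1 °C: 24.839 kJ/s
Q = ΔH = -83.536 kJ/s = -83.536 kW
Heat removed = 300730 kJ/h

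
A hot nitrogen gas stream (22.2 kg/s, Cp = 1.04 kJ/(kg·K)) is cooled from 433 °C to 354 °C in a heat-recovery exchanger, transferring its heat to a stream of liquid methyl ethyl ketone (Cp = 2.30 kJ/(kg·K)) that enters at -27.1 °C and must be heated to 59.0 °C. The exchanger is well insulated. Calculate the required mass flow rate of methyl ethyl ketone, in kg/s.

Heat released by hot stream: Q = 22.2 × 1.04 × (433 − 354) = 1824 kJ/s
Energy balance on cold side (adiabatic exchanger): Q = ṁ_c·Cp_c·(T_c,out − T_c,in)
ṁ_c = 1824 / [2.30 × (59.0 − -27.1)] = 9.2105 kg/s

ṁ_c = 9.21 kg/s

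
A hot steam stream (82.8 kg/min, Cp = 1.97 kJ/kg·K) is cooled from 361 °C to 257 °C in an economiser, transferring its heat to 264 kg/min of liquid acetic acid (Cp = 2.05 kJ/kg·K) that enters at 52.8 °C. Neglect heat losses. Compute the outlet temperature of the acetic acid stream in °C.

Heat released by hot stream: Q = 82.8 × 1.97 × (361 − 257) = 16964 kJ/min
Energy balance on cold side (adiabatic exchanger): Q = ṁ_c·Cp_c·(T_c,out − T_c,in)
T_c,out = 52.8 + 16964/(264 × 2.05) = 84.145 °C

T_c,out = 84.1 °C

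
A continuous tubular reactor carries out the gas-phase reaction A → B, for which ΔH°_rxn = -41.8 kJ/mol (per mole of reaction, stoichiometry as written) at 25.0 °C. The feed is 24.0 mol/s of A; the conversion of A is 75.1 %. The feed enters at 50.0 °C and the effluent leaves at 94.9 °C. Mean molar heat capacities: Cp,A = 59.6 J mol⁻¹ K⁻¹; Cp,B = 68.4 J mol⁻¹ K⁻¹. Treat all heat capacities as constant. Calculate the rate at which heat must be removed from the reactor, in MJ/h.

Extent of reaction ξ = 0.751 × 24.0 = 18.024 mol/s
Reaction term: ξ·ΔH°_rxn = 18.024 × -41.8 = -753.4 kJ/s
Sensible, feed 50.0→25 °C: -35.76 kJ/s
Outlet flows (mol/s): A 5.976, B 18.024
Sensible, products 25→94.9 °C: 111.07 kJ/s
Q = ΔH = -678.09 kJ/s = -678.09 kW
Heat removed = 2441.1 MJ/h

Q_out = 2440 MJ/h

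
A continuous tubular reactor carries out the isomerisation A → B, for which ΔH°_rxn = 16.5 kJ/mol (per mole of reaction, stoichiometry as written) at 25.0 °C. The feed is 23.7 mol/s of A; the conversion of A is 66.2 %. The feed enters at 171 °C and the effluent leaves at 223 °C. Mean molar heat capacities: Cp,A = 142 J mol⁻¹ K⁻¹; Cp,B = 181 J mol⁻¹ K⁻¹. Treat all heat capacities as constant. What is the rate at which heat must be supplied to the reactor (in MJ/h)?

Extent of reaction ξ = 0.662 × 23.7 = 15.689 mol/s
Reaction term: ξ·ΔH°_rxn = 15.689 × 16.5 = 258.88 kJ/s
Sensible, feed 171→25 °C: -491.35 kJ/s
Outlet flows (mol/s): A 8.0106, B 15.689
Sensible, products 25→223 °C: 787.5 kJ/s
Q = ΔH = 555.03 kJ/s = 555.03 kW
Heat supplied = 1998.1 MJ/h

Q_in = 2000 MJ/h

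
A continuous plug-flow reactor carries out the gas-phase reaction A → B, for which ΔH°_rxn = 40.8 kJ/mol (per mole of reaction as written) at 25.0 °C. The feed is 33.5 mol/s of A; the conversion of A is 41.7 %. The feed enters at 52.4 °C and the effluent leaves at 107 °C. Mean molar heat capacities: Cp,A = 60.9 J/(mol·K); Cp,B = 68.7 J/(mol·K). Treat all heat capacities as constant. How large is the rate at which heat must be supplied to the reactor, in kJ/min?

Extent of reaction ξ = 0.417 × 33.5 = 13.97 mol/s
Reaction term: ξ·ΔH°_rxn = 13.97 × 40.8 = 569.96 kJ/s
Sensible, feed 52.4→25 °C: -55.9 kJ/s
Outlet flows (mol/s): A 19.53, B 13.97
Sensible, products 25→107 °C: 176.23 kJ/s
Q = ΔH = 690.28 kJ/s = 690.28 kW
Heat supplied = 41417 kJ/min

Q_in = 41400 kJ/min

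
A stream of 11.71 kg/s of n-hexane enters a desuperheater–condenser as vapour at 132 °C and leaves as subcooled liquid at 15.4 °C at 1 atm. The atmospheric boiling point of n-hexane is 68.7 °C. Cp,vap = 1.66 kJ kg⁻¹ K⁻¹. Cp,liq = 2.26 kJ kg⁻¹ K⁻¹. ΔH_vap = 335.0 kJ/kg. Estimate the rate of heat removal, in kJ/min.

vapour 132→68.7 °C: -105.08 kJ/kg
condensation at 68.7 °C: -335 kJ/kg
liquid 68.7→15.4 °C: -120.46 kJ/kg
Δh = -105.08 + -335 + -120.46 = -560.54 kJ/kg
Q = ṁ·Δh = 11.71 kg/s × -560.54 kJ/kg = -6563.9 kJ/s
|Q| = 6563.9 kW = 393830 kJ/min

Q_c = 394000 kJ/min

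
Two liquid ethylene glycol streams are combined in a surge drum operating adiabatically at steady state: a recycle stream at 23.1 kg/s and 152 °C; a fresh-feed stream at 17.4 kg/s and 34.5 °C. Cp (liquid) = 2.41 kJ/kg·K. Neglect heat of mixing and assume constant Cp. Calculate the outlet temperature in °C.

T_out = 102 °C

No heat crosses the boundary, so H_out = H_in.
T_out = Σ ṁᵢCp,ᵢTᵢ / Σ ṁᵢCp,ᵢ
      = 9908.7 / 97.605 = 101.52 °C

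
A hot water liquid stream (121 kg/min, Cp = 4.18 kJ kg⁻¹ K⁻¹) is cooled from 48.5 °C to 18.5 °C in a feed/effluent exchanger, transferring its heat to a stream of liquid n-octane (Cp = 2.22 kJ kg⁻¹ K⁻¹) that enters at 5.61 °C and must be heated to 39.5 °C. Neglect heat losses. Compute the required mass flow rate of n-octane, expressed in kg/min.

ṁ_c = 202 kg/min

Heat released by hot stream: Q = 121 × 4.18 × (48.5 − 18.5) = 15173 kJ/min
Energy balance on cold side (adiabatic exchanger): Q = ṁ_c·Cp_c·(T_c,out − T_c,in)
ṁ_c = 15173 / [2.22 × (39.5 − 5.61)] = 201.68 kg/min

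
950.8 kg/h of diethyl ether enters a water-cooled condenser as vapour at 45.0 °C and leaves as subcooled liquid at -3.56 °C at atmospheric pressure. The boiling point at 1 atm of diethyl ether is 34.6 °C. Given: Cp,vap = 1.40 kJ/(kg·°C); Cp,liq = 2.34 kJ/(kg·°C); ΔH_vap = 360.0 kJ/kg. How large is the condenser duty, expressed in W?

Q_c = 123000 W

vapour 45.0→34.6 °C: -14.56 kJ/kg
condensation at 34.6 °C: -360 kJ/kg
liquid 34.6→-3.56 °C: -89.294 kJ/kg
Δh = -14.56 + -360 + -89.294 = -463.85 kJ/kg
Q = ṁ·Δh = 950.8 kg/h × -463.85 kJ/kg = -441030 kJ/h
|Q| = 122.51 kW = 122510 W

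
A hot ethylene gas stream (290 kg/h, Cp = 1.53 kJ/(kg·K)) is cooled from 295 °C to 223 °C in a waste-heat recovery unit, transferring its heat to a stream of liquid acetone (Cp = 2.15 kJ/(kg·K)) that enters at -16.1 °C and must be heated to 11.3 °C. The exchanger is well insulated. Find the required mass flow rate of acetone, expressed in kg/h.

ṁ_c = 542 kg/h

Heat released by hot stream: Q = 290 × 1.53 × (295 − 223) = 31946 kJ/h
Energy balance on cold side (adiabatic exchanger): Q = ṁ_c·Cp_c·(T_c,out − T_c,in)
ṁ_c = 31946 / [2.15 × (11.3 − -16.1)] = 542.29 kg/h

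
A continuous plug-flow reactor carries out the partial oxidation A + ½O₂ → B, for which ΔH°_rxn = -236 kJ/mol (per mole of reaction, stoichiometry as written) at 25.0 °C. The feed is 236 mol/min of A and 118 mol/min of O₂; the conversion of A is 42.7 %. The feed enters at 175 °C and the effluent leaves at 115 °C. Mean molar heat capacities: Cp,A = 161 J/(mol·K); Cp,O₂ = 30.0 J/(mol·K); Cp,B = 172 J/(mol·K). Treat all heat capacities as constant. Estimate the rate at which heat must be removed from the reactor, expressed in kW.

Q_out = 439 kW

Extent of reaction ξ = 0.427 × 236 = 100.77 mol/min
Reaction term: ξ·ΔH°_rxn = 100.77 × -236 = -23782 kJ/min
Sensible, feed 175→25 °C: -6230.4 kJ/min
Outlet flows (mol/min): A 135.23, O₂ 67.614, B 100.77
Sensible, products 25→115 °C: 3702 kJ/min
Q = ΔH = -26311 kJ/min = -438.51 kW
Heat removed = 438.51 kW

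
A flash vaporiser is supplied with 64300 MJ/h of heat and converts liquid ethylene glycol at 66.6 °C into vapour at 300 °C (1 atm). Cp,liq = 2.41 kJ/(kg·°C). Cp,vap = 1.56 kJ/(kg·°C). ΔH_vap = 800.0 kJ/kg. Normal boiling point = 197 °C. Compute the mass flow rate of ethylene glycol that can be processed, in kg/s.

ṁ = 14.0 kg/s

Δh = 2.41×(197−66.6) + 800.0 + 1.56×(300−197) = 1274.9 kJ/kg
Q = 64300 MJ/h = 17861 kJ/s = 17861 kJ/s
ṁ = Q/Δh = 17861 / 1274.9 = 14.009 kg/s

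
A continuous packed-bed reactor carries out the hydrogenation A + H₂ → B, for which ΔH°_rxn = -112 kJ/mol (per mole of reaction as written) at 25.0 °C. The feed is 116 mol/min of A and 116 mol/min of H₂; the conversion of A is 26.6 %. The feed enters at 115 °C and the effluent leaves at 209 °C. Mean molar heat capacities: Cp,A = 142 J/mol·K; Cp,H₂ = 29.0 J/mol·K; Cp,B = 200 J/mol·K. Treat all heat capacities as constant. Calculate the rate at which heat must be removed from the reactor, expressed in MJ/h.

Q_out = 85.6 MJ/h

Extent of reaction ξ = 0.266 × 116 = 30.856 mol/min
Reaction term: ξ·ΔH°_rxn = 30.856 × -112 = -3455.9 kJ/min
Sensible, feed 115→25 °C: -1785.2 kJ/min
Outlet flows (mol/min): A 85.144, H₂ 85.144, B 30.856
Sensible, products 25→209 °C: 3814.5 kJ/min
Q = ΔH = -1426.6 kJ/min = -23.777 kW
Heat removed = 85.598 MJ/h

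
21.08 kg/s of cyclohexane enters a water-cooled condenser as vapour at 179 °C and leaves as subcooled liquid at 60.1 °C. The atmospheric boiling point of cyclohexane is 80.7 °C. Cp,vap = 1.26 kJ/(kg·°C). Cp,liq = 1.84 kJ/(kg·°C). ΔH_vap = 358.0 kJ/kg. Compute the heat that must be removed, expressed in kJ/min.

Q_c = 657000 kJ/min

vapour 179→80.7 °C: -123.86 kJ/kg
condensation at 80.7 °C: -358 kJ/kg
liquid 80.7→60.1 °C: -37.904 kJ/kg
Δh = -123.86 + -358 + -37.904 = -519.76 kJ/kg
Q = ṁ·Δh = 21.08 kg/s × -519.76 kJ/kg = -10957 kJ/s
|Q| = 10957 kW = 657390 kJ/min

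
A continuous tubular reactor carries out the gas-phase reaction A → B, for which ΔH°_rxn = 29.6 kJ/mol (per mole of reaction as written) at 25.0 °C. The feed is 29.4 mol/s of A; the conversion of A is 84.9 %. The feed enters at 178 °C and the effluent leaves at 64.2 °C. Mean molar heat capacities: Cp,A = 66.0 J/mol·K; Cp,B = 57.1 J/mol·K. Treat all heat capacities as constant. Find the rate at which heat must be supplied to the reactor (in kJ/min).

Extent of reaction ξ = 0.849 × 29.4 = 24.961 mol/s
Reaction term: ξ·ΔH°_rxn = 24.961 × 29.6 = 738.83 kJ/s
Sensible, feed 178→25 °C: -296.88 kJ/s
Outlet flows (mol/s): A 4.4394, B 24.961
Sensible, products 25→64.2 °C: 67.355 kJ/s
Q = ΔH = 509.31 kJ/s = 509.31 kW
Heat supplied = 30558 kJ/min

Q_in = 30600 kJ/min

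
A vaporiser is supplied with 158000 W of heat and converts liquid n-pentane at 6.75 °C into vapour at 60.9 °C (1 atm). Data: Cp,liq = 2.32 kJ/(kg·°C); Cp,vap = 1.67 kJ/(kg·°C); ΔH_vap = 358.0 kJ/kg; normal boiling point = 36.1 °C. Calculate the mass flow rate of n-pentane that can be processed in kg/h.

Δh = 2.32×(36.1−6.75) + 358.0 + 1.67×(60.9−36.1) = 467.51 kJ/kg
Q = 158000 W = 158 kJ/s = 568800 kJ/h
ṁ = Q/Δh = 568800 / 467.51 = 1216.7 kg/h

ṁ = 1220 kg/h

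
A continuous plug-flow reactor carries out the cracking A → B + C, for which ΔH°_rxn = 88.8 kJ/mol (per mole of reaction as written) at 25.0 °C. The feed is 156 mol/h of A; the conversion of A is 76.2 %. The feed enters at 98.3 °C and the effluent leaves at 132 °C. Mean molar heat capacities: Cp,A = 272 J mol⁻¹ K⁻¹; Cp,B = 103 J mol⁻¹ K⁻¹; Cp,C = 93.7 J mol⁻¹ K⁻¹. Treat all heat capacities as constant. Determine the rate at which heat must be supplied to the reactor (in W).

Q_in = 3060 W

Extent of reaction ξ = 0.762 × 156 = 118.87 mol/h
Reaction term: ξ·ΔH°_rxn = 118.87 × 88.8 = 10556 kJ/h
Sensible, feed 98.3→25 °C: -3110.3 kJ/h
Outlet flows (mol/h): A 37.128, B 118.87, C 118.87
Sensible, products 25→132 °C: 3582.5 kJ/h
Q = ΔH = 11028 kJ/h = 3.0633 kW
Heat supplied = 3063.3 W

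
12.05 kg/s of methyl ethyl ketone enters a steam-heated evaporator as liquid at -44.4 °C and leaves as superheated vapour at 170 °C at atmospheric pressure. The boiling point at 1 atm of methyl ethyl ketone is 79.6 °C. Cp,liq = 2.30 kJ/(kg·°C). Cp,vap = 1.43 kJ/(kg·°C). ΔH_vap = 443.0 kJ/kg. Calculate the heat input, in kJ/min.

liquid -44.4→79.6 °C: 285.2 kJ/kg
vaporisation at 79.6 °C: 443 kJ/kg
vapour 79.6→170 °C: 129.27 kJ/kg
Δh = 285.2 + 443 + 129.27 = 857.47 kJ/kg
Q = ṁ·Δh = 12.05 kg/s × 857.47 kJ/kg = 10333 kJ/s
|Q| = 10333 kW = 619950 kJ/min

Q = 620000 kJ/min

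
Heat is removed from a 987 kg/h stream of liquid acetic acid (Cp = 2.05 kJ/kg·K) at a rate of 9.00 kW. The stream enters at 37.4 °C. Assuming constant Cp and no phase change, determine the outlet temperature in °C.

Q = 9.00 kW = 32400 kJ/h
ΔT = Q/(ṁ·Cp) = 32400/(987×2.05) = 16.013 K
T_out = 37.4 − 16.013 = 21.387 °C

T_out = 21.4 °C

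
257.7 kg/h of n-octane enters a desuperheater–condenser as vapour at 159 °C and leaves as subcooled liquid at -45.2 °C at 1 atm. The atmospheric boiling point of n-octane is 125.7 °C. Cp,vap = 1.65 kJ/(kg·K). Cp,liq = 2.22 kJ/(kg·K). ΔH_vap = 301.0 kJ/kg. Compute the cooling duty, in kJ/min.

Q_c = 3160 kJ/min

vapour 159→125.7 °C: -54.945 kJ/kg
condensation at 125.7 °C: -301 kJ/kg
liquid 125.7→-45.2 °C: -379.4 kJ/kg
Δh = -54.945 + -301 + -379.4 = -735.34 kJ/kg
Q = ṁ·Δh = 257.7 kg/h × -735.34 kJ/kg = -189500 kJ/h
|Q| = 52.638 kW = 3158.3 kJ/min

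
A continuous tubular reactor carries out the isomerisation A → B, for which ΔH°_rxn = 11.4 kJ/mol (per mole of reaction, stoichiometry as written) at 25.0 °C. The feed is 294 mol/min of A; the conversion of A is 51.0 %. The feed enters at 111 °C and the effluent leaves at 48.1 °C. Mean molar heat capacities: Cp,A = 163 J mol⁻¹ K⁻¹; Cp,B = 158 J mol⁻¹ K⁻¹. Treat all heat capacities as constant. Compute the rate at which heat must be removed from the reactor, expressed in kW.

Extent of reaction ξ = 0.510 × 294 = 149.94 mol/min
Reaction term: ξ·ΔH°_rxn = 149.94 × 11.4 = 1709.3 kJ/min
Sensible, feed 111→25 °C: -4121.3 kJ/min
Outlet flows (mol/min): A 144.06, B 149.94
Sensible, products 25→48.1 °C: 1089.7 kJ/min
Q = ΔH = -1322.3 kJ/min = -22.038 kW
Heat removed = 22.038 kW

Q_out = 22.0 kW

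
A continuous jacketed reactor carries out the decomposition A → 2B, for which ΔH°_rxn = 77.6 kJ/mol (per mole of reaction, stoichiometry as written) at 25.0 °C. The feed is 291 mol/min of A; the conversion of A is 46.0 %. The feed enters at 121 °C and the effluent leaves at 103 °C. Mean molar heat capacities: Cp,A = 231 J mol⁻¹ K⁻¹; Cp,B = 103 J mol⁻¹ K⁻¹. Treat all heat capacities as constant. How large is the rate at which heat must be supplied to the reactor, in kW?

Extent of reaction ξ = 0.460 × 291 = 133.86 mol/min
Reaction term: ξ·ΔH°_rxn = 133.86 × 77.6 = 10388 kJ/min
Sensible, feed 121→25 °C: -6453.2 kJ/min
Outlet flows (mol/min): A 157.14, B 267.72
Sensible, products 25→103 °C: 4982.2 kJ/min
Q = ΔH = 8916.5 kJ/min = 148.61 kW
Heat supplied = 148.61 kW

Q_in = 149 kW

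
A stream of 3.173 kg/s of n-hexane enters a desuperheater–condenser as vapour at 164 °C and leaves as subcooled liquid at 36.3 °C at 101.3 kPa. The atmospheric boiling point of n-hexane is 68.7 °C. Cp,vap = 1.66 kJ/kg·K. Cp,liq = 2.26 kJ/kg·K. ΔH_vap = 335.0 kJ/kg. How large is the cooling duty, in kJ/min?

vapour 164→68.7 °C: -158.2 kJ/kg
condensation at 68.7 °C: -335 kJ/kg
liquid 68.7→36.3 °C: -73.224 kJ/kg
Δh = -158.2 + -335 + -73.224 = -566.42 kJ/kg
Q = ṁ·Δh = 3.173 kg/s × -566.42 kJ/kg = -1797.3 kJ/s
|Q| = 1797.3 kW = 107840 kJ/min

Q_c = 108000 kJ/min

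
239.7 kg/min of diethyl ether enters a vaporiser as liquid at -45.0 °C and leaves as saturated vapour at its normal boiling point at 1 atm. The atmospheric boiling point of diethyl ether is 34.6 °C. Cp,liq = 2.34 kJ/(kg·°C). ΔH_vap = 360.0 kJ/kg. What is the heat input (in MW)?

liquid -45.0→34.6 °C: 186.26 kJ/kg
vaporisation at 34.6 °C: 360 kJ/kg
Δh = 186.26 + 360 = 546.26 kJ/kg
Q = ṁ·Δh = 239.7 kg/min × 546.26 kJ/kg = 130940 kJ/min
|Q| = 2182.3 kW = 2.1823 MW

Q = 2.18 MW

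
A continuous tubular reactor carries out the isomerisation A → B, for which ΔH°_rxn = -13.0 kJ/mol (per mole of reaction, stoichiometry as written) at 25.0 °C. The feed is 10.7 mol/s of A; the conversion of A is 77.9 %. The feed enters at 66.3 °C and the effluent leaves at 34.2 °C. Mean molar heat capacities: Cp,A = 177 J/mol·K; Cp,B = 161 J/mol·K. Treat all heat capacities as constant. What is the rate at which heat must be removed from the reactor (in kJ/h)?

Q_out = 613000 kJ/h

Extent of reaction ξ = 0.779 × 10.7 = 8.3353 mol/s
Reaction term: ξ·ΔH°_rxn = 8.3353 × -13.0 = -108.36 kJ/s
Sensible, feed 66.3→25 °C: -78.218 kJ/s
Outlet flows (mol/s): A 2.3647, B 8.3353
Sensible, products 25→34.2 °C: 16.197 kJ/s
Q = ΔH = -170.38 kJ/s = -170.38 kW
Heat removed = 613370 kJ/h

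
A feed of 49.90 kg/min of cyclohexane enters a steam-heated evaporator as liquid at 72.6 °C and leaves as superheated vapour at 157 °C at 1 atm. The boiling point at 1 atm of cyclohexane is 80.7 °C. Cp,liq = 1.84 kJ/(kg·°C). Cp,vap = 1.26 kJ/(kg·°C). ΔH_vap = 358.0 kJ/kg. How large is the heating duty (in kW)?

Q = 390 kW

liquid 72.6→80.7 °C: 14.904 kJ/kg
vaporisation at 80.7 °C: 358 kJ/kg
vapour 80.7→157 °C: 96.138 kJ/kg
Δh = 14.904 + 358 + 96.138 = 469.04 kJ/kg
Q = ṁ·Δh = 49.90 kg/min × 469.04 kJ/kg = 23405 kJ/min
|Q| = 390.09 kW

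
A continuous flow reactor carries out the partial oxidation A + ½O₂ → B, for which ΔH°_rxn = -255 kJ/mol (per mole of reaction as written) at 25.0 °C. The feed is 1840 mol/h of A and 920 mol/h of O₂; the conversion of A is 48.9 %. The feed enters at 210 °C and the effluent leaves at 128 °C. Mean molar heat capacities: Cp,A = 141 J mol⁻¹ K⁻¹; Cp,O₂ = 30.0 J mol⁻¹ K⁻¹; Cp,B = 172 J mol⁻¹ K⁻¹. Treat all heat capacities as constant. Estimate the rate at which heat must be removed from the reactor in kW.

Q_out = 69.9 kW

Extent of reaction ξ = 0.489 × 1840 = 899.76 mol/h
Reaction term: ξ·ΔH°_rxn = 899.76 × -255 = -229440 kJ/h
Sensible, feed 210→25 °C: -53102 kJ/h
Outlet flows (mol/h): A 940.24, O₂ 470.12, B 899.76
Sensible, products 25→128 °C: 31048 kJ/h
Q = ΔH = -251490 kJ/h = -69.859 kW
Heat removed = 69.859 kW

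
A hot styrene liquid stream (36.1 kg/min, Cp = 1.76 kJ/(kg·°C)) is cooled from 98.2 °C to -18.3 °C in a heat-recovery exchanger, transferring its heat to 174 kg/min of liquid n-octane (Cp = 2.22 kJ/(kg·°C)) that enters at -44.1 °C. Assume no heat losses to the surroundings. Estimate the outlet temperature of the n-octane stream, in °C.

T_c,out = -24.9 °C

Heat released by hot stream: Q = 36.1 × 1.76 × (98.2 − -18.3) = 7401.9 kJ/min
Energy balance on cold side (adiabatic exchanger): Q = ṁ_c·Cp_c·(T_c,out − T_c,in)
T_c,out = -44.1 + 7401.9/(174 × 2.22) = -24.938 °C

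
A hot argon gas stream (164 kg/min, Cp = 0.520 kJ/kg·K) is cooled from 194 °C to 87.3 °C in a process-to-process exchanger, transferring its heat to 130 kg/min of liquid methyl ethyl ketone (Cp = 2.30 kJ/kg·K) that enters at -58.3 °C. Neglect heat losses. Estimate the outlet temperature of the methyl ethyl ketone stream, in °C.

T_c,out = -27.9 °C

Heat released by hot stream: Q = 164 × 0.520 × (194 − 87.3) = 9099.4 kJ/min
Energy balance on cold side (adiabatic exchanger): Q = ṁ_c·Cp_c·(T_c,out − T_c,in)
T_c,out = -58.3 + 9099.4/(130 × 2.30) = -27.867 °C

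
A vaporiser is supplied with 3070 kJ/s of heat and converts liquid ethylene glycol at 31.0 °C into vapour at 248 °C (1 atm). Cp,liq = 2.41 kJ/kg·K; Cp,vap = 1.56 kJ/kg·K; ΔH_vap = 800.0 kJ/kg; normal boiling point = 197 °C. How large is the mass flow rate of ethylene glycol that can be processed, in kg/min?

Δh = 2.41×(197−31.0) + 800.0 + 1.56×(248−197) = 1279.6 kJ/kg
Q = 3070 kJ/s = 3070 kJ/s = 184200 kJ/min
ṁ = Q/Δh = 184200 / 1279.6 = 143.95 kg/min

ṁ = 144 kg/min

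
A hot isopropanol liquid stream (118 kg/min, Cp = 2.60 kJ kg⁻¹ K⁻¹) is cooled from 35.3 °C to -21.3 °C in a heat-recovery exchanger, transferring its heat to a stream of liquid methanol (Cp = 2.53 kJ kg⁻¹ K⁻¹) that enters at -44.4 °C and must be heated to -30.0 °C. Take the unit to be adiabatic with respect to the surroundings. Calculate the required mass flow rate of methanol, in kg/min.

Heat released by hot stream: Q = 118 × 2.60 × (35.3 − -21.3) = 17365 kJ/min
Energy balance on cold side (adiabatic exchanger): Q = ṁ_c·Cp_c·(T_c,out − T_c,in)
ṁ_c = 17365 / [2.53 × (-30.0 − -44.4)] = 476.64 kg/min

ṁ_c = 477 kg/min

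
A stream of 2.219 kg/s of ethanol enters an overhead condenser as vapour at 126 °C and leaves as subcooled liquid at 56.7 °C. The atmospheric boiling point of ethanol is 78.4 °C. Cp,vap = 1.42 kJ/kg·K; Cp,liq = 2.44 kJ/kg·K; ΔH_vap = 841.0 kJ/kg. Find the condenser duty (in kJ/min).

vapour 126→78.4 °C: -67.592 kJ/kg
condensation at 78.4 °C: -841 kJ/kg
liquid 78.4→56.7 °C: -52.948 kJ/kg
Δh = -67.592 + -841 + -52.948 = -961.54 kJ/kg
Q = ṁ·Δh = 2.219 kg/s × -961.54 kJ/kg = -2133.7 kJ/s
|Q| = 2133.7 kW = 128020 kJ/min

Q_c = 128000 kJ/min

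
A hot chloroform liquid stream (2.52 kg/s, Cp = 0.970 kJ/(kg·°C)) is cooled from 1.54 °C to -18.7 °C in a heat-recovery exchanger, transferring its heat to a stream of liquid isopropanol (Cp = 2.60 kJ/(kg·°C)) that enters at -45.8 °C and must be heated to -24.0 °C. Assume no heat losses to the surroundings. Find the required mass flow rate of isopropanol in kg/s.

Heat released by hot stream: Q = 2.52 × 0.970 × (1.54 − -18.7) = 49.475 kJ/s
Energy balance on cold side (adiabatic exchanger): Q = ṁ_c·Cp_c·(T_c,out − T_c,in)
ṁ_c = 49.475 / [2.60 × (-24.0 − -45.8)] = 0.87288 kg/s

ṁ_c = 0.873 kg/s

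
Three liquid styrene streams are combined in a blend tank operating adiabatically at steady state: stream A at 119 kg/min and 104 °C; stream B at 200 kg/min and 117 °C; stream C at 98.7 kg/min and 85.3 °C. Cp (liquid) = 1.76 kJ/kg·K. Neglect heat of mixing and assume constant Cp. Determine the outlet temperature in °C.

Energy balance with Q = 0: Σ ṁᵢCp,ᵢ(T_out − Tᵢ) = 0
Σ ṁᵢCp,ᵢTᵢ = 119×1.76×104 + 200×1.76×117 + 98.7×1.76×85.3 = 77783
Σ ṁᵢCp,ᵢ = 119×1.76 + 200×1.76 + 98.7×1.76 = 735.15
T_out = 77783 / 735.15 = 105.81 °C

T_out = 106 °C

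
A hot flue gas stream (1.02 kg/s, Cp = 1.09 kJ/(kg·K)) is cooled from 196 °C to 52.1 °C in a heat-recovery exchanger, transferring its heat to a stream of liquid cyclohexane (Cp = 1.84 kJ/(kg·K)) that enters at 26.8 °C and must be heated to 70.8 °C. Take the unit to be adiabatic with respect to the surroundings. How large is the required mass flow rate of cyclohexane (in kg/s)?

Heat released by hot stream: Q = 1.02 × 1.09 × (196 − 52.1) = 159.99 kJ/s
Energy balance on cold side (adiabatic exchanger): Q = ṁ_c·Cp_c·(T_c,out − T_c,in)
ṁ_c = 159.99 / [1.84 × (70.8 − 26.8)] = 1.9761 kg/s

ṁ_c = 1.98 kg/s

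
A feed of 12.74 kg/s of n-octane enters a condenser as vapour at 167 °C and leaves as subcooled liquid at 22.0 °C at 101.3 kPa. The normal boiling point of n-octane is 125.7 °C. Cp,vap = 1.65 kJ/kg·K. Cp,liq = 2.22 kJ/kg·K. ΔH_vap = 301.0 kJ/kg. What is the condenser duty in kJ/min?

vapour 167→125.7 °C: -68.145 kJ/kg
condensation at 125.7 °C: -301 kJ/kg
liquid 125.7→22.0 °C: -230.21 kJ/kg
Δh = -68.145 + -301 + -230.21 = -599.36 kJ/kg
Q = ṁ·Δh = 12.74 kg/s × -599.36 kJ/kg = -7635.8 kJ/s
|Q| = 7635.8 kW = 458150 kJ/min

Q_c = 458000 kJ/min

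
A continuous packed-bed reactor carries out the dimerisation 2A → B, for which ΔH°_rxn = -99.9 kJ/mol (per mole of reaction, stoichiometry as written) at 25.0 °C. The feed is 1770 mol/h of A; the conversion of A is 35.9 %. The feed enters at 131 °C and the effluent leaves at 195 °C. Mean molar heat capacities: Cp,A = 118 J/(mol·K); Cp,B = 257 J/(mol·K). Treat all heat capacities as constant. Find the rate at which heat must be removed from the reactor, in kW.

Extent of reaction ξ = 0.359 × 1770 / 2 = 317.71 mol/h
Reaction term: ξ·ΔH°_rxn = 317.71 × -99.9 = -31740 kJ/h
Sensible, feed 131→25 °C: -22139 kJ/h
Outlet flows (mol/h): A 1134.6, B 317.71
Sensible, products 25→195 °C: 36640 kJ/h
Q = ΔH = -17238 kJ/h = -4.7885 kW
Heat removed = 4.7885 kW

Q_out = 4.79 kW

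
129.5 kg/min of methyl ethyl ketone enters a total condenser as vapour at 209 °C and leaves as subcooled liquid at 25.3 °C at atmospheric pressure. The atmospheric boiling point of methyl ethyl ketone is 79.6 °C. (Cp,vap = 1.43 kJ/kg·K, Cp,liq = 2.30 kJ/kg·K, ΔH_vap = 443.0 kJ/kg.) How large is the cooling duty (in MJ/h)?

vapour 209→79.6 °C: -185.04 kJ/kg
condensation at 79.6 °C: -443 kJ/kg
liquid 79.6→25.3 °C: -124.89 kJ/kg
Δh = -185.04 + -443 + -124.89 = -752.93 kJ/kg
Q = ṁ·Δh = 129.5 kg/min × -752.93 kJ/kg = -97505 kJ/min
|Q| = 1625.1 kW = 5850.3 MJ/h

Q_c = 5850 MJ/h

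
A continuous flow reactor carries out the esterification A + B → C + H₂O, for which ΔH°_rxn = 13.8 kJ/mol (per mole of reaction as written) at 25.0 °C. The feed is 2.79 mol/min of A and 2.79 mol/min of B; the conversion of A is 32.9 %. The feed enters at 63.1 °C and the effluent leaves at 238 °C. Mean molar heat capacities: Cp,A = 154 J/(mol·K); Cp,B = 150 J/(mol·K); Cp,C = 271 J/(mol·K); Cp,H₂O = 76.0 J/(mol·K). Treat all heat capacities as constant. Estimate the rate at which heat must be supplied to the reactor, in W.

Extent of reaction ξ = 0.329 × 2.79 = 0.91791 mol/min
Reaction term: ξ·ΔH°_rxn = 0.91791 × 13.8 = 12.667 kJ/min
Sensible, feed 63.1→25 °C: -32.315 kJ/min
Outlet flows (mol/min): A 1.8721, B 1.8721, C 0.91791, H₂O 0.91791
Sensible, products 25→238 °C: 189.07 kJ/min
Q = ΔH = 169.42 kJ/min = 2.8236 kW
Heat supplied = 2823.6 W

Q_in = 2820 W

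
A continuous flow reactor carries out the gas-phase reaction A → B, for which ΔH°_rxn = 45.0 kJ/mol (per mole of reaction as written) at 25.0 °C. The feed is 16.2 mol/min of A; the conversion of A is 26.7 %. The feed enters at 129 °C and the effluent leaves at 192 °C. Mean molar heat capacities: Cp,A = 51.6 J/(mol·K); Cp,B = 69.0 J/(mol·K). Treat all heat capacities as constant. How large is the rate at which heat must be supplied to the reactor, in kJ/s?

Extent of reaction ξ = 0.267 × 16.2 = 4.3254 mol/min
Reaction term: ξ·ΔH°_rxn = 4.3254 × 45.0 = 194.64 kJ/min
Sensible, feed 129→25 °C: -86.936 kJ/min
Outlet flows (mol/min): A 11.875, B 4.3254
Sensible, products 25→192 °C: 152.17 kJ/min
Q = ΔH = 259.87 kJ/min = 4.3312 kW
Heat supplied = 4.3312 kJ/s

Q_in = 4.33 kJ/s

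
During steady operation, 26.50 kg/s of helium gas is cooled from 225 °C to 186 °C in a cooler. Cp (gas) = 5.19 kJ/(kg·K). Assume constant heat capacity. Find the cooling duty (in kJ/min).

Q_c = 322000 kJ/min

Q = ṁ·Cp·ΔT = 26.50 × 5.19 × (186 − 225) = -5363.9 kJ/s
Cooling duty = 321830 kJ/min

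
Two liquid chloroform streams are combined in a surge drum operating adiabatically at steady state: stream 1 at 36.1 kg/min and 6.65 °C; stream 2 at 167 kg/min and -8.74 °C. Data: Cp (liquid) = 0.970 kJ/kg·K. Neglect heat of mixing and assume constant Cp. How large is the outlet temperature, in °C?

T_out = -6.00 °C

Energy balance with Q = 0: Σ ṁᵢCp,ᵢ(T_out − Tᵢ) = 0
Σ ṁᵢCp,ᵢTᵢ = 36.1×0.970×6.65 + 167×0.970×-8.74 = -1182.9
Σ ṁᵢCp,ᵢ = 36.1×0.970 + 167×0.970 = 197.01
T_out = -1182.9 / 197.01 = -6.0045 °C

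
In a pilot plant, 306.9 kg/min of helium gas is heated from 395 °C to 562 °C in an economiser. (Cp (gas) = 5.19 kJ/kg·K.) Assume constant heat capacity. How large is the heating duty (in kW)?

Q = ṁ·Cp·ΔT = 306.9 × 5.19 × (562 − 395) = 266000 kJ/min
Converting: 266000 / 60 s = 4433.3 kW

Q = 4430 kW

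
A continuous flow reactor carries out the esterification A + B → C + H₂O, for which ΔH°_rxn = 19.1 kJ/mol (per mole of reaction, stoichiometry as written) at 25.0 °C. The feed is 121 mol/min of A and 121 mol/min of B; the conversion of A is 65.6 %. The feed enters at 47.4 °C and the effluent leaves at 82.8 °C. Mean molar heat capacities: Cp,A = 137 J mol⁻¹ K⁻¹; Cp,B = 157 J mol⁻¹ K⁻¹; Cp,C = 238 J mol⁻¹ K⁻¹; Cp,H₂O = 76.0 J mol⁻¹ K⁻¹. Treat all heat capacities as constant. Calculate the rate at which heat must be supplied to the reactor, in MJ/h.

Extent of reaction ξ = 0.656 × 121 = 79.376 mol/min
Reaction term: ξ·ΔH°_rxn = 79.376 × 19.1 = 1516.1 kJ/min
Sensible, feed 47.4→25 °C: -796.86 kJ/min
Outlet flows (mol/min): A 41.624, B 41.624, C 79.376, H₂O 79.376
Sensible, products 25→82.8 °C: 2147.9 kJ/min
Q = ΔH = 2867.2 kJ/min = 47.786 kW
Heat supplied = 172.03 MJ/h

Q_in = 172 MJ/h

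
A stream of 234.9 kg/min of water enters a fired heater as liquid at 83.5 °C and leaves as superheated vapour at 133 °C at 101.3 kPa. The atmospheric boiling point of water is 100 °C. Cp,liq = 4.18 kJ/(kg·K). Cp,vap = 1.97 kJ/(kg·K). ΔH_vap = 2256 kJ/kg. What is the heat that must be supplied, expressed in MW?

liquid 83.5→100 °C: 68.97 kJ/kg
vaporisation at 100 °C: 2256 kJ/kg
vapour 100→133 °C: 65.01 kJ/kg
Δh = 68.97 + 2256 + 65.01 = 2390 kJ/kg
Q = ṁ·Δh = 234.9 kg/min × 2390 kJ/kg = 561410 kJ/min
|Q| = 9356.8 kW = 9.3568 MW

Q = 9.36 MW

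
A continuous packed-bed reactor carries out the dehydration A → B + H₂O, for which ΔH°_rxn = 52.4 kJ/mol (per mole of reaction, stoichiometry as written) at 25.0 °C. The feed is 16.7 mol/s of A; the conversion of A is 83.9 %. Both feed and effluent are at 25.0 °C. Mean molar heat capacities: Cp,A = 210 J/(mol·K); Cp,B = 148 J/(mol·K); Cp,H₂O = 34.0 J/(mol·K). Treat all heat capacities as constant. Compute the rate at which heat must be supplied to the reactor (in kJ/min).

Q_in = 44100 kJ/min

Extent of reaction ξ = 0.839 × 16.7 = 14.011 mol/s
Reaction term: ξ·ΔH°_rxn = 14.011 × 52.4 = 734.19 kJ/s
Q = ΔH = 734.19 kJ/s = 734.19 kW
Heat supplied = 44052 kJ/min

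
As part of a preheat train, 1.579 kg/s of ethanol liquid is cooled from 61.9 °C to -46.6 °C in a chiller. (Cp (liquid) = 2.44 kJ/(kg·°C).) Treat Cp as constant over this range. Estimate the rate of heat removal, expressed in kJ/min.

Q_c = 25100 kJ/min

Q = ṁ·Cp·ΔT = 1.579 × 2.44 × (-46.6 − 61.9) = -418.02 kJ/s
Cooling duty = 25081 kJ/min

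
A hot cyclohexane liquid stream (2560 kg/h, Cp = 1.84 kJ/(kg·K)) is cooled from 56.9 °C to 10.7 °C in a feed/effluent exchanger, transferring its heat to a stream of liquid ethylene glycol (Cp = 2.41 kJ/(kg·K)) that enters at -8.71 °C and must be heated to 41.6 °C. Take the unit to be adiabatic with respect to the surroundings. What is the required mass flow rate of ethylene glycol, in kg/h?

Heat released by hot stream: Q = 2560 × 1.84 × (56.9 − 10.7) = 217620 kJ/h
Energy balance on cold side (adiabatic exchanger): Q = ṁ_c·Cp_c·(T_c,out − T_c,in)
ṁ_c = 217620 / [2.41 × (41.6 − -8.71)] = 1794.9 kg/h

ṁ_c = 1790 kg/h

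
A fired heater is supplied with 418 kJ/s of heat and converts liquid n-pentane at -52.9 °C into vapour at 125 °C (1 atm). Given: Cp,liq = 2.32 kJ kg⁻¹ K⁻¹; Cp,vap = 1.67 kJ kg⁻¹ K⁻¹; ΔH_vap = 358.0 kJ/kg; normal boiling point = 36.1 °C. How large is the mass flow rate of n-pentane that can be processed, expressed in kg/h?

Δh = 2.32×(36.1−-52.9) + 358.0 + 1.67×(125−36.1) = 712.94 kJ/kg
Q = 418 kJ/s = 418 kJ/s = 1.5048e+06 kJ/h
ṁ = Q/Δh = 1.5048e+06 / 712.94 = 2110.7 kg/h

ṁ = 2110 kg/h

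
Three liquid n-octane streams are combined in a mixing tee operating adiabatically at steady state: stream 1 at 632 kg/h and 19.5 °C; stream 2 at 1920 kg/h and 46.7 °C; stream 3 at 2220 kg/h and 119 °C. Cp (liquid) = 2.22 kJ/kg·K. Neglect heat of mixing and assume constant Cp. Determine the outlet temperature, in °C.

No heat crosses the boundary, so H_out = H_in.
T_out = Σ ṁᵢCp,ᵢTᵢ / Σ ṁᵢCp,ᵢ
      = 812890 / 10594 = 76.733 °C

T_out = 76.7 °C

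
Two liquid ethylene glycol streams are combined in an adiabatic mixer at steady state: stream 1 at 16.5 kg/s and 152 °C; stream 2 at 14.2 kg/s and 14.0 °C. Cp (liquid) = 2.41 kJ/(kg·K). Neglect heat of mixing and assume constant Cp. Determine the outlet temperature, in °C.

No heat crosses the boundary, so H_out = H_in.
Σ ṁᵢCp,ᵢTᵢ = 16.5×2.41×152 + 14.2×2.41×14.0 = 6523.4
Σ ṁᵢCp,ᵢ = 16.5×2.41 + 14.2×2.41 = 73.987
T_out = 6523.4 / 73.987 = 88.169 °C

T_out = 88.2 °C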